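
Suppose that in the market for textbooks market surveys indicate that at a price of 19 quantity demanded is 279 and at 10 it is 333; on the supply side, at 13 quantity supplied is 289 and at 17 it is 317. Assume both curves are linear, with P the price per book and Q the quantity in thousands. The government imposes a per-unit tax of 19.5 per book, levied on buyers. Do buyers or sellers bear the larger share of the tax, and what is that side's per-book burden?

Buyers bear the larger share: 10.5 per book.

Demand slope: (333 − 279)/(10 − 19) = -6, so Qd = 393 − 6P.
Supply slope: (317 − 289)/(17 − 13) = 7, so Qs = 7P + 198.
Before the tax: set 393 − 6P = 7P + 198 → P* = 15, Q* = 303.
With the tax collected from buyers, demand (in seller-price terms) shifts: Qd = 393 − 6(P + 19.5).
New equilibrium: buyers pay 25.5, sellers receive 6, Q = 240. (Wedge: Pb − Ps = 19.5.)
Per-book burden: buyers 10.5, sellers 9.
Buyers take the larger share because demand is less price-elastic here (demand slope 6 vs supply slope 7).
The less price-elastic side of the market bears the larger share of a per-unit tax.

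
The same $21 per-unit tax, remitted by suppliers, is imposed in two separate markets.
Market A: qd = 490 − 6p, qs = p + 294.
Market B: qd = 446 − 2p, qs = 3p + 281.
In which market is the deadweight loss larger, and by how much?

Market A: pre-tax p* = $28, q* = 322; post-tax q = 304; deadweight loss = $189.
Market B: pre-tax p* = $33, q* = 380; post-tax q = 354.8; deadweight loss = $264.6.
Difference: $189 vs $264.6 → market B is larger by $75.6.

Market B, by $75.6.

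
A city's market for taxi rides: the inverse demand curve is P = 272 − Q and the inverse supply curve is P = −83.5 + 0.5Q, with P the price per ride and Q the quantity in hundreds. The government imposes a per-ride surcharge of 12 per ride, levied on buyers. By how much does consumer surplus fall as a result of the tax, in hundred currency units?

Rewrite in direct form: Qd = 272 − P and Qs = 2P + 167.
Without the tax, 272 − P = 2P + 167 gives 3P = 105, so P* = 35 and Q* = 237.
With the tax collected from buyers, demand (in seller-price terms) shifts: Qd = 272 − (P + 12).
Solving gives Q = 229 with buyers paying 43 and sellers receiving 31 (the 12 wedge).
ΔCS is the trapezoid between Q = 229 and Q = 237 of height 8: ½ · (237 + 229) · 8 = 1864.

Consumer surplus falls by 1864 hundred.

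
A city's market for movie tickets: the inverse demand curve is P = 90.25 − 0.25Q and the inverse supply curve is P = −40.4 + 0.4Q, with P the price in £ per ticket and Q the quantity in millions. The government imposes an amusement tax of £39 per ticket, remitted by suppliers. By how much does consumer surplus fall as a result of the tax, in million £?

Inverting to Q(P) form: Qd = 361 − 4P; Qs = 2.5P + 101.
Without the tax, 361 − 4P = 2.5P + 101 gives 6.5P = 260, so P* = £40 and Q* = 201.
With the tax collected from suppliers, supply shifts: Qs = 2.5(P − 39) + 101.
New equilibrium: buyers pay £55, suppliers receive £16, Q = 141. (Wedge: Pb − Ps = 39.)
ΔCS is the trapezoid between Q = 141 and Q = 201 of height £15: ½ · (201 + 141) · 15 = £2565.

Consumer surplus falls by £2565 million.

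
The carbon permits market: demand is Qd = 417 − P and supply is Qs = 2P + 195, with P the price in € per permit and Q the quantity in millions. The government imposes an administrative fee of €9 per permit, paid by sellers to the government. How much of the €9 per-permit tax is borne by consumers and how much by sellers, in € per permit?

Without the tax, 417 − P = 2P + 195 gives 3P = 222, so P* = €74 and Q* = 343.
With the tax collected from sellers, supply shifts: Qs = 2(P − 9) + 195.
Solving gives Q = 337 with consumers paying €80 and sellers receiving €71 (the €9 wedge).
Burden on consumers: €6; on sellers: €3. (They sum to €9.)

Consumers bear €6 per permit; sellers bear €3 per permit.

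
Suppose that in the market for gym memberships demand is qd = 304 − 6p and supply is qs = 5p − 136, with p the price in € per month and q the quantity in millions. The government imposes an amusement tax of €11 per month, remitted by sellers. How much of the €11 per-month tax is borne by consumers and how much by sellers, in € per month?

Before the tax: set 304 − 6p = 5p − 136 → p* = €40, q* = 64.
With the tax collected from sellers, supply shifts: qs = 5(p − 11) − 136.
New equilibrium: consumers pay €45, sellers receive €34, q = 34. (Wedge: pb − ps = 11.)
Burden on consumers: €5; on sellers: €6. (They sum to €11.)

Consumers bear €5 per month; sellers bear €6 per month.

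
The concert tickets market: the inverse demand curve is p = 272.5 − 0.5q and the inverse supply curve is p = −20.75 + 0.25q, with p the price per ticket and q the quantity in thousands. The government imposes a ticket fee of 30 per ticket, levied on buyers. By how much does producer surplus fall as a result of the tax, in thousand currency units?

Rewrite in direct form: qd = 545 − 2p and qs = 4p + 83.
Before the tax: set 545 − 2p = 4p + 83 → p* = 77, q* = 391.
With the tax collected from buyers, demand (in seller-price terms) shifts: qd = 545 − 2(p + 30).
New equilibrium: buyers pay 97, suppliers receive 67, q = 351. (Wedge: pb − ps = 30.)
ΔPS is the trapezoid between Q = 351 and Q = 391 of height 10: ½ · (391 + 351) · 10 = 3710.

Producer surplus falls by 3710 thousand.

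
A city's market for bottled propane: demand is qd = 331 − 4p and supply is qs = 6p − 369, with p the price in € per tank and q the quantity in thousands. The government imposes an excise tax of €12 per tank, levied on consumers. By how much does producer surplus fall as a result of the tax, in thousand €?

Producer surplus falls by €175.68 thousand.

Before the tax: set 331 − 4p = 6p − 369 → p* = €70, q* = 51.
With the tax collected from consumers, demand (in seller-price terms) shifts: qd = 331 − 4(p + 12).
Solving gives q = 22.2 with consumers paying €77.2 and suppliers receiving €65.2 (the €12 wedge).
ΔPS is the trapezoid between Q = 22.2 and Q = 51 of height €4.8: ½ · (51 + 22.2) · 4.8 = €175.68.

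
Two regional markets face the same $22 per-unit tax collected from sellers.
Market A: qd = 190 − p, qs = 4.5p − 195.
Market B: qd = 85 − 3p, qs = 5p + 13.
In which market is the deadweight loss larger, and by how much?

Market A: pre-tax p* = $70, q* = 120; post-tax q = 102; deadweight loss = $198.
Market B: pre-tax p* = $9, q* = 58; post-tax q = 16.75; deadweight loss = $453.75.
Difference: $198 vs $453.75 → market B is larger by $255.75.

Market B, by $255.75.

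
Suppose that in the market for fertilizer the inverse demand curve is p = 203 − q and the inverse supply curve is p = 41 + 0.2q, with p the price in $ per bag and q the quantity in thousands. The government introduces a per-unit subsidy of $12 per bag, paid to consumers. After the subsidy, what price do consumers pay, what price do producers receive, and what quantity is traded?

Consumers pay $58; producers receive $70; quantity = 145.

Inverting to q(p) form: qd = 203 − p; qs = 5p − 205.
Without the subsidy, 203 − p = 5p − 205 gives 6p = 408, so p* = $68 and q* = 135.
With a per-unit subsidy paid to consumers, each effectively pays p − 12, so demand becomes qd = 203 − (p − 12).
Solving gives q = 145 with consumers paying $58 and producers receiving $70 (the $12 wedge).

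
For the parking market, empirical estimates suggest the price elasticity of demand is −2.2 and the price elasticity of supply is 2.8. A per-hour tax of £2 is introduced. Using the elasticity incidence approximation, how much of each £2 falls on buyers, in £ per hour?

Buyers bear ≈ £1.12 per hour.

Incidence ratio: buyers' share ≈ εs / (εs + |εd|) = 2.8 / (2.8 + 2.2) = 0.56.
So buyers bear ≈ 0.56 × £2 = £1.12; sellers bear £0.88.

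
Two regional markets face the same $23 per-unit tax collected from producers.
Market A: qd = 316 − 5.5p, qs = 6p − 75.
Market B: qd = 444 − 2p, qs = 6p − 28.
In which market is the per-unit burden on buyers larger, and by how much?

Market B, by $5.25.

Market A: pre-tax p* = $34, q* = 129; post-tax q = 63; per-unit burden on buyers = $12.
Market B: pre-tax p* = $59, q* = 326; post-tax q = 291.5; per-unit burden on buyers = $17.25.
Difference: $12 vs $17.25 → market B is larger by $5.25.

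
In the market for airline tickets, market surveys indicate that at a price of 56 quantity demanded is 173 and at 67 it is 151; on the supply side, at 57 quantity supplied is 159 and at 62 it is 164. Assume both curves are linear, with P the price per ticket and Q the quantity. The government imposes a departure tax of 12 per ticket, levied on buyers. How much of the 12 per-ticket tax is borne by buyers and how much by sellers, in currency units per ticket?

Buyers bear 4 per ticket; sellers bear 8 per ticket.

Demand slope: (151 − 173)/(67 − 56) = -2, so Qd = 285 − 2P.
Supply slope: (164 − 159)/(62 − 57) = 1, so Qs = P + 102.
Without the tax, 285 − 2P = P + 102 gives 3P = 183, so P* = 61 and Q* = 163.
With the tax collected from buyers, demand (in seller-price terms) shifts: Qd = 285 − 2(P + 12).
Solving gives Q = 155 with buyers paying 65 and sellers receiving 53 (the 12 wedge).
Burden on buyers: 4; on sellers: 8. (They sum to 12.)
The less price-elastic side of the market bears the larger share of a per-unit tax.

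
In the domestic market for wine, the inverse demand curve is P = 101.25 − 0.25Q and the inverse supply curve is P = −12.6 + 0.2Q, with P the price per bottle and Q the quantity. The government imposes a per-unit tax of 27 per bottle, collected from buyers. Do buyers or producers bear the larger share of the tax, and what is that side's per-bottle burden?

Rewrite in direct form: Qd = 405 − 4P and Qs = 5P + 63.
Before the tax: set 405 − 4P = 5P + 63 → P* = 38, Q* = 253.
With the tax collected from buyers, demand (in seller-price terms) shifts: Qd = 405 − 4(P + 27).
New equilibrium: buyers pay 53, producers receive 26, Q = 193. (Wedge: Pb − Ps = 27.)
Per-bottle burden: buyers 15, producers 12.
Buyers take the larger share because demand is less price-elastic here (demand slope 4 vs supply slope 5).

Buyers bear the larger share: 15 per bottle.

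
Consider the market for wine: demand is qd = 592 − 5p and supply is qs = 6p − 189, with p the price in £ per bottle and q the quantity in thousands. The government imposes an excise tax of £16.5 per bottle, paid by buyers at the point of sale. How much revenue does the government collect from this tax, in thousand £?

Tax revenue = £3168 thousand.

Without the tax, 592 − 5p = 6p − 189 gives 11p = 781, so p* = £71 and q* = 237.
With the tax collected from buyers, demand (in seller-price terms) shifts: qd = 592 − 5(p + 16.5).
New equilibrium: buyers pay £80, sellers receive £63.5, q = 192. (Wedge: pb − ps = 16.5.)
Revenue = t · Q = 16.5 · 192 = £3168.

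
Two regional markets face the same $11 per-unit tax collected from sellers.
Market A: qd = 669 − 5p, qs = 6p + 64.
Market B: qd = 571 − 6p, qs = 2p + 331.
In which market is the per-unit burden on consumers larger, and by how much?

Market A: pre-tax p* = $55, q* = 394; post-tax q = 364; per-unit burden on consumers = $6.
Market B: pre-tax p* = $30, q* = 391; post-tax q = 374.5; per-unit burden on consumers = $2.75.
Difference: $6 vs $2.75 → market A is larger by $3.25.

Market A, by $3.25.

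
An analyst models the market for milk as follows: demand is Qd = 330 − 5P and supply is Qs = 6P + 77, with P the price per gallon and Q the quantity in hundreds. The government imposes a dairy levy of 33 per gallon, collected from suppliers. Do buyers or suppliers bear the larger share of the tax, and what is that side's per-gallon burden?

Without the tax, 330 − 5P = 6P + 77 gives 11P = 253, so P* = 23 and Q* = 215.
With the tax collected from suppliers, supply shifts: Qs = 6(P − 33) + 77.
Solving gives Q = 125 with buyers paying 41 and suppliers receiving 8 (the 33 wedge).
Per-gallon burden: buyers 18, suppliers 15.
Buyers take the larger share because demand is less price-elastic here (demand slope 5 vs supply slope 6).
The less price-elastic side of the market bears the larger share of a per-unit tax.

Buyers bear the larger share: 18 per gallon.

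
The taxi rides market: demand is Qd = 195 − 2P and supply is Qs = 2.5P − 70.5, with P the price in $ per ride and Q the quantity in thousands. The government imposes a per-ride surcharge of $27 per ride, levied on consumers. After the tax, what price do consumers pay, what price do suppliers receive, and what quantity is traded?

Consumers pay $74; suppliers receive $47; quantity = 47.

Before the tax: set 195 − 2P = 2.5P − 70.5 → P* = $59, Q* = 77.
With the tax collected from consumers, demand (in seller-price terms) shifts: Qd = 195 − 2(P + 27).
Solving gives Q = 47 with consumers paying $74 and suppliers receiving $47 (the $27 wedge).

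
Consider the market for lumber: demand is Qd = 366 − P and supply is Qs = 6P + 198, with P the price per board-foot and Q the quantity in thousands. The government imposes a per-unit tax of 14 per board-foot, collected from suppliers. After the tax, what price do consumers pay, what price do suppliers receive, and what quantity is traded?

Without the tax, 366 − P = 6P + 198 gives 7P = 168, so P* = 24 and Q* = 342.
With the tax collected from suppliers, supply shifts: Qs = 6(P − 14) + 198.
Solving gives Q = 330 with consumers paying 36 and suppliers receiving 22 (the 14 wedge).

Consumers pay 36; suppliers receive 22; quantity = 330.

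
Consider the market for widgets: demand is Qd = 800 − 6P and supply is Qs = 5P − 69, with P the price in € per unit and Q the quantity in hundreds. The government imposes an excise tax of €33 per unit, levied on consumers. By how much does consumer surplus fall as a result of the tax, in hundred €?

Consumer surplus falls by €4215 hundred.

Before the tax: set 800 − 6P = 5P − 69 → P* = €79, Q* = 326.
With the tax collected from consumers, demand (in seller-price terms) shifts: Qd = 800 − 6(P + 33).
New equilibrium: consumers pay €94, sellers receive €61, Q = 236. (Wedge: Pb − Ps = 33.)
ΔCS is the trapezoid between Q = 236 and Q = 326 of height €15: ½ · (326 + 236) · 15 = €4215.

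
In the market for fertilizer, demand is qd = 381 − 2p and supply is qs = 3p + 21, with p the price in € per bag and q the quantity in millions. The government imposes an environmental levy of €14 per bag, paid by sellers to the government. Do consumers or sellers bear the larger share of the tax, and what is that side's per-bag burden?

Consumers bear the larger share: €8.4 per bag.

Before the tax: set 381 − 2p = 3p + 21 → p* = €72, q* = 237.
With the tax collected from sellers, supply shifts: qs = 3(p − 14) + 21.
New equilibrium: consumers pay €80.4, sellers receive €66.4, q = 220.2. (Wedge: pb − ps = 14.)
Per-bag burden: consumers €8.4, sellers €5.6.
Consumers take the larger share because demand is less price-elastic here (demand slope 2 vs supply slope 3).
The less price-elastic side of the market bears the larger share of a per-unit tax.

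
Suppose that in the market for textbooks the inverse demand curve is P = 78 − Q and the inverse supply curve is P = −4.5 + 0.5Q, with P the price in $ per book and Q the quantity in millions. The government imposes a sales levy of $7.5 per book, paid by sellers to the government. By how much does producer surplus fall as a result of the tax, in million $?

Inverting to Q(P) form: Qd = 78 − P; Qs = 2P + 9.
Without the tax, 78 − P = 2P + 9 gives 3P = 69, so P* = $23 and Q* = 55.
With the tax collected from sellers, supply shifts: Qs = 2(P − 7.5) + 9.
New equilibrium: consumers pay $28, sellers receive $20.5, Q = 50. (Wedge: Pb − Ps = 7.5.)
ΔPS is the trapezoid between Q = 50 and Q = 55 of height $2.5: ½ · (55 + 50) · 2.5 = $131.25.

Producer surplus falls by $131.25 million.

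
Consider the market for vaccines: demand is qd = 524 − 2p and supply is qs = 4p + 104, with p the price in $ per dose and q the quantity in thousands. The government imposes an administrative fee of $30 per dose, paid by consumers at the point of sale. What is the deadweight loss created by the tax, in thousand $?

Without the tax, 524 − 2p = 4p + 104 gives 6p = 420, so p* = $70 and q* = 384.
With the tax collected from consumers, demand (in seller-price terms) shifts: qd = 524 − 2(p + 30).
Solving gives q = 344 with consumers paying $90 and producers receiving $60 (the $30 wedge).
Quantity falls by |ΔQ| = |384 − 344| = 40.
DWL = ½ · t · |ΔQ| = ½ · 30 · 40 = $600.

Deadweight loss = $600 thousand.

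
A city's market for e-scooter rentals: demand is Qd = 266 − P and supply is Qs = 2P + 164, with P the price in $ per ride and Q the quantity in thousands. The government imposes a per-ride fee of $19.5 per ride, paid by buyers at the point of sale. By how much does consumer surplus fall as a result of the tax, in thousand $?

Consumer surplus falls by $2931.5 thousand.

Before the tax: set 266 − P = 2P + 164 → P* = $34, Q* = 232.
With the tax collected from buyers, demand (in seller-price terms) shifts: Qd = 266 − (P + 19.5).
New equilibrium: buyers pay $47, suppliers receive $27.5, Q = 219. (Wedge: Pb − Ps = 19.5.)
ΔCS is the trapezoid between Q = 219 and Q = 232 of height $13: ½ · (232 + 219) · 13 = $2931.5.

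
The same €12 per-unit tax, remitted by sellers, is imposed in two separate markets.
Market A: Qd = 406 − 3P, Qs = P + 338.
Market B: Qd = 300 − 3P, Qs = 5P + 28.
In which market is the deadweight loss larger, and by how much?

Market B, by €81.

Market A: pre-tax P* = €17, Q* = 355; post-tax Q = 346; deadweight loss = €54.
Market B: pre-tax P* = €34, Q* = 198; post-tax Q = 175.5; deadweight loss = €135.
Difference: €54 vs €135 → market B is larger by €81.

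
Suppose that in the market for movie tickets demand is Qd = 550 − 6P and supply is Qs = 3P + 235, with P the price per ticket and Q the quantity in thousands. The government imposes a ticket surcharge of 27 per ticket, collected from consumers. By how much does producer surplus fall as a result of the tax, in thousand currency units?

Before the tax: set 550 − 6P = 3P + 235 → P* = 35, Q* = 340.
With the tax collected from consumers, demand (in seller-price terms) shifts: Qd = 550 − 6(P + 27).
Solving gives Q = 286 with consumers paying 44 and producers receiving 17 (the 27 wedge).
ΔPS is the trapezoid between Q = 286 and Q = 340 of height 18: ½ · (340 + 286) · 18 = 5634.

Producer surplus falls by 5634 thousand.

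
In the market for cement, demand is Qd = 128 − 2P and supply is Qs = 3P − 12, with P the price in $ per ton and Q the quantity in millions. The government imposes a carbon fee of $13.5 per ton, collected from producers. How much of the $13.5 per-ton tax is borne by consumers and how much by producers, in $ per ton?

Consumers bear $8.1 per ton; producers bear $5.4 per ton.

Without the tax, 128 − 2P = 3P − 12 gives 5P = 140, so P* = $28 and Q* = 72.
With the tax collected from producers, supply shifts: Qs = 3(P − 13.5) − 12.
New equilibrium: consumers pay $36.1, producers receive $22.6, Q = 55.8. (Wedge: Pb − Ps = 13.5.)
Burden on consumers: $8.1; on producers: $5.4. (They sum to $13.5.)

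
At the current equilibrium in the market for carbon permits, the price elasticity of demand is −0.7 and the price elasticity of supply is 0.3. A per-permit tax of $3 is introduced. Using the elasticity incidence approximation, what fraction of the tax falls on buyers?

Incidence ratio: buyers' share ≈ εs / (εs + |εd|) = 0.3 / (0.3 + 0.7) = 0.3.
Supply is the less elastic side, so buyers bear the smaller share.

Buyers' share ≈ 0.3.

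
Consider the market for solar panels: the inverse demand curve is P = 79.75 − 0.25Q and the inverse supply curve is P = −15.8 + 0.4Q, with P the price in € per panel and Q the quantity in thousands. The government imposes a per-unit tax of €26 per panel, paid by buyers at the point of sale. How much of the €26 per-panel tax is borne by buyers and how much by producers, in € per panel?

Inverting to Q(P) form: Qd = 319 − 4P; Qs = 2.5P + 39.5.
Without the tax, 319 − 4P = 2.5P + 39.5 gives 6.5P = 279.5, so P* = €43 and Q* = 147.
With the tax collected from buyers, demand (in seller-price terms) shifts: Qd = 319 − 4(P + 26).
Solving gives Q = 107 with buyers paying €53 and producers receiving €27 (the €26 wedge).
Burden on buyers: €10; on producers: €16. (They sum to €26.)
The less price-elastic side of the market bears the larger share of a per-unit tax.

Buyers bear €10 per panel; producers bear €16 per panel.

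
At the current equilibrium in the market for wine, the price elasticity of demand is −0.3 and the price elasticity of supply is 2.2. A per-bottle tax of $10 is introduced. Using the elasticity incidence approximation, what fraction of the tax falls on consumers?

Consumers' share ≈ 0.88.

Incidence ratio: consumers' share ≈ εs / (εs + |εd|) = 2.2 / (2.2 + 0.3) = 0.88.
Supply is the more elastic side, so consumers bear the larger share.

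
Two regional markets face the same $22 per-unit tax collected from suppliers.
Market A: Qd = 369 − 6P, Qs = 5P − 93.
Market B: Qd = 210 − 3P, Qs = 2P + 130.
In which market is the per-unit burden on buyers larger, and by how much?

Market A, by $1.2.

Market A: pre-tax P* = $42, Q* = 117; post-tax Q = 57; per-unit burden on buyers = $10.
Market B: pre-tax P* = $16, Q* = 162; post-tax Q = 135.6; per-unit burden on buyers = $8.8.
Difference: $10 vs $8.8 → market A is larger by $1.2.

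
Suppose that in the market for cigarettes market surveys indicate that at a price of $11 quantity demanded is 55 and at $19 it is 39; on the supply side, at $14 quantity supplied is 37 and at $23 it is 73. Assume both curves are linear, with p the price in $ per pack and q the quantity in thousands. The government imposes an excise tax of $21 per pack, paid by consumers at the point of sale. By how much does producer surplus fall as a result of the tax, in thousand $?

Demand slope: (39 − 55)/(19 − 11) = -2, so qd = 77 − 2p.
Supply slope: (73 − 37)/(23 − 14) = 4, so qs = 4p − 19.
Without the tax, 77 − 2p = 4p − 19 gives 6p = 96, so p* = $16 and q* = 45.
With the tax collected from consumers, demand (in seller-price terms) shifts: qd = 77 − 2(p + 21).
New equilibrium: consumers pay $30, sellers receive $9, q = 17. (Wedge: pb − ps = 21.)
ΔPS is the trapezoid between Q = 17 and Q = 45 of height $7: ½ · (45 + 17) · 7 = $217.

Producer surplus falls by $217 thousand.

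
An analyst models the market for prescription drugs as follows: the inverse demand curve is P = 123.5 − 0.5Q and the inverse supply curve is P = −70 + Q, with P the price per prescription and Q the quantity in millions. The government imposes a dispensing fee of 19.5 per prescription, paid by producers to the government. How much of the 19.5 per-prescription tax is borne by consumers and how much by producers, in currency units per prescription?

Inverting to Q(P) form: Qd = 247 − 2P; Qs = P + 70.
Without the tax, 247 − 2P = P + 70 gives 3P = 177, so P* = 59 and Q* = 129.
With the tax collected from producers, supply shifts: Qs = (P − 19.5) + 70.
New equilibrium: consumers pay 65.5, producers receive 46, Q = 116. (Wedge: Pb − Ps = 19.5.)
Burden on consumers: 6.5; on producers: 13. (They sum to 19.5.)

Consumers bear 6.5 per prescription; producers bear 13 per prescription.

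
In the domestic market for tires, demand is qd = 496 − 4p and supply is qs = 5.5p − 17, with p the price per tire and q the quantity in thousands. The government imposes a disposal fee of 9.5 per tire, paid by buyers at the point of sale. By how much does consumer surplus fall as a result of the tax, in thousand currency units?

Without the tax, 496 − 4p = 5.5p − 17 gives 9.5p = 513, so p* = 54 and q* = 280.
With the tax collected from buyers, demand (in seller-price terms) shifts: qd = 496 − 4(p + 9.5).
Solving gives q = 258 with buyers paying 59.5 and producers receiving 50 (the 9.5 wedge).
ΔCS is the trapezoid between Q = 258 and Q = 280 of height 5.5: ½ · (280 + 258) · 5.5 = 1479.5.

Consumer surplus falls by 1479.5 thousand.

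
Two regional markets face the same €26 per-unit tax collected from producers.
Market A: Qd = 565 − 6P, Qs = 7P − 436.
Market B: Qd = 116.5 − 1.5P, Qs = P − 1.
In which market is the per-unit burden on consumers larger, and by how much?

Market A, by €3.6.

Market A: pre-tax P* = €77, Q* = 103; post-tax Q = 19; per-unit burden on consumers = €14.
Market B: pre-tax P* = €47, Q* = 46; post-tax Q = 30.4; per-unit burden on consumers = €10.4.
Difference: €14 vs €10.4 → market A is larger by €3.6.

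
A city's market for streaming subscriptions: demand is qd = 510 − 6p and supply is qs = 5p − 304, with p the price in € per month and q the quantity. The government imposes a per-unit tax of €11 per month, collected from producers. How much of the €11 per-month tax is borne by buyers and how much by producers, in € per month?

Buyers bear €5 per month; producers bear €6 per month.

Before the tax: set 510 − 6p = 5p − 304 → p* = €74, q* = 66.
With the tax collected from producers, supply shifts: qs = 5(p − 11) − 304.
New equilibrium: buyers pay €79, producers receive €68, q = 36. (Wedge: pb − ps = 11.)
Burden on buyers: €5; on producers: €6. (They sum to €11.)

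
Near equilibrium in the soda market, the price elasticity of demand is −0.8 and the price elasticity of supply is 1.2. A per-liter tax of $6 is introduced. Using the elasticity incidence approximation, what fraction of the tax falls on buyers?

Incidence ratio: buyers' share ≈ εs / (εs + |εd|) = 1.2 / (1.2 + 0.8) = 0.6.
Supply is the more elastic side, so buyers bear the larger share.

Buyers' share ≈ 0.6.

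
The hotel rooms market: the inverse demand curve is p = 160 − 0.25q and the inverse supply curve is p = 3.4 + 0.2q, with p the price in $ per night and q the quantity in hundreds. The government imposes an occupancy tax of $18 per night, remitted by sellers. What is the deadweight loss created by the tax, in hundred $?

Deadweight loss = $360 hundred.

Rewrite in direct form: qd = 640 − 4p and qs = 5p − 17.
Without the tax, 640 − 4p = 5p − 17 gives 9p = 657, so p* = $73 and q* = 348.
With the tax collected from sellers, supply shifts: qs = 5(p − 18) − 17.
Solving gives q = 308 with buyers paying $83 and sellers receiving $65 (the $18 wedge).
Quantity falls by |ΔQ| = |348 − 308| = 40.
DWL = ½ · t · |ΔQ| = ½ · 18 · 40 = $360.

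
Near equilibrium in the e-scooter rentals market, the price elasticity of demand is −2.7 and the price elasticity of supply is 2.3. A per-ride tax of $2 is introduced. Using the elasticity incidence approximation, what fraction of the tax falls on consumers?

Incidence ratio: consumers' share ≈ εs / (εs + |εd|) = 2.3 / (2.3 + 2.7) = 0.46.
Supply is the less elastic side, so consumers bear the smaller share.

Consumers' share ≈ 0.46.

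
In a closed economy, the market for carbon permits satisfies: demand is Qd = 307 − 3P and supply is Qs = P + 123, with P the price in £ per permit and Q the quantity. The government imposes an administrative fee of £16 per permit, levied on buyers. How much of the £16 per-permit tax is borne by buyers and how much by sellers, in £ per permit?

Without the tax, 307 − 3P = P + 123 gives 4P = 184, so P* = £46 and Q* = 169.
With the tax collected from buyers, demand (in seller-price terms) shifts: Qd = 307 − 3(P + 16).
Solving gives Q = 157 with buyers paying £50 and sellers receiving £34 (the £16 wedge).
Burden on buyers: £4; on sellers: £12. (They sum to £16.)
The less price-elastic side of the market bears the larger share of a per-unit tax.

Buyers bear £4 per permit; sellers bear £12 per permit.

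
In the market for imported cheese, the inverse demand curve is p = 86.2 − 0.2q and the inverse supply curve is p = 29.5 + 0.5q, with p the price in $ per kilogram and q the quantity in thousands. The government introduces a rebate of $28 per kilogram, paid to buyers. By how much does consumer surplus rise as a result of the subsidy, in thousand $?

Inverting to q(p) form: qd = 431 − 5p; qs = 2p − 59.
Without the subsidy, 431 − 5p = 2p − 59 gives 7p = 490, so p* = $70 and q* = 81.
With a per-unit subsidy paid to buyers, each effectively pays p − 28, so demand becomes qd = 431 − 5(p − 28).
Solving gives q = 121 with buyers paying $62 and sellers receiving $90 (the $28 wedge).
ΔCS is the trapezoid between Q = 121 and Q = 81 of height $8: ½ · (81 + 121) · 8 = $808.

Consumer surplus rises by $808 thousand.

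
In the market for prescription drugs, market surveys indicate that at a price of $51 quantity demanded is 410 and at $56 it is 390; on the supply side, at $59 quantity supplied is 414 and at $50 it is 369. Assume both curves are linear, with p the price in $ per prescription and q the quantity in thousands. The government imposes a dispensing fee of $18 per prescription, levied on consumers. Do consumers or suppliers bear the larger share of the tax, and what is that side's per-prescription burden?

Consumers bear the larger share: $10 per prescription.

Demand slope: (390 − 410)/(56 − 51) = -4, so qd = 614 − 4p.
Supply slope: (369 − 414)/(50 − 59) = 5, so qs = 5p + 119.
Without the tax, 614 − 4p = 5p + 119 gives 9p = 495, so p* = $55 and q* = 394.
With the tax collected from consumers, demand (in seller-price terms) shifts: qd = 614 − 4(p + 18).
New equilibrium: consumers pay $65, suppliers receive $47, q = 354. (Wedge: pb − ps = 18.)
Per-prescription burden: consumers $10, suppliers $8.
Consumers take the larger share because demand is less price-elastic here (demand slope 4 vs supply slope 5).
The less price-elastic side of the market bears the larger share of a per-unit tax.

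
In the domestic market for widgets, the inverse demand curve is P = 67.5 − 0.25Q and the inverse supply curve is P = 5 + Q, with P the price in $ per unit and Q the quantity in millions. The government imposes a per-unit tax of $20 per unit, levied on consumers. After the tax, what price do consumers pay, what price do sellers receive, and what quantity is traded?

Consumers pay $59; sellers receive $39; quantity = 34.

Inverting to Q(P) form: Qd = 270 − 4P; Qs = P − 5.
Without the tax, 270 − 4P = P − 5 gives 5P = 275, so P* = $55 and Q* = 50.
With the tax collected from consumers, demand (in seller-price terms) shifts: Qd = 270 − 4(P + 20).
New equilibrium: consumers pay $59, sellers receive $39, Q = 34. (Wedge: Pb − Ps = 20.)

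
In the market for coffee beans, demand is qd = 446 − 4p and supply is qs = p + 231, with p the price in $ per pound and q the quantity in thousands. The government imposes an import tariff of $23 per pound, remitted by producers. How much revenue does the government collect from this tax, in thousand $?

Tax revenue = $5878.8 thousand.

Without the tax, 446 − 4p = p + 231 gives 5p = 215, so p* = $43 and q* = 274.
With the tax collected from producers, supply shifts: qs = (p − 23) + 231.
Solving gives q = 255.6 with buyers paying $47.6 and producers receiving $24.6 (the $23 wedge).
Revenue = t · Q = 23 · 255.6 = $5878.8.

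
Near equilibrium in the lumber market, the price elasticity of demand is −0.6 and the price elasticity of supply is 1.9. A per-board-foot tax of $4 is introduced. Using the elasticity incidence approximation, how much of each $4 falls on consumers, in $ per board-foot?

Consumers bear ≈ $3.04 per board-foot.

Incidence ratio: consumers' share ≈ εs / (εs + |εd|) = 1.9 / (1.9 + 0.6) = 0.76.
So consumers bear ≈ 0.76 × $4 = $3.04; sellers bear $0.96.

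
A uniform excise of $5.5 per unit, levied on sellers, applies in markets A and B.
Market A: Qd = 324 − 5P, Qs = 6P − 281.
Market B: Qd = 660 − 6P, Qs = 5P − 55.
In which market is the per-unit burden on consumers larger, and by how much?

Market A: pre-tax P* = $55, Q* = 49; post-tax Q = 34; per-unit burden on consumers = $3.
Market B: pre-tax P* = $65, Q* = 270; post-tax Q = 255; per-unit burden on consumers = $2.5.
Difference: $3 vs $2.5 → market A is larger by $0.5.

Market A, by $0.5.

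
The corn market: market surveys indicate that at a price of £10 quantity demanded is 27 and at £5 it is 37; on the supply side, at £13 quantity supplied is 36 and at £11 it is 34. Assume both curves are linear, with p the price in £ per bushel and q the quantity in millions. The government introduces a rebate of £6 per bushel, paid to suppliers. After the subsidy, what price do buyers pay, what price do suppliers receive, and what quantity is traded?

Demand slope: (37 − 27)/(5 − 10) = -2, so qd = 47 − 2p.
Supply slope: (34 − 36)/(11 − 13) = 1, so qs = p + 23.
Without the subsidy, 47 − 2p = p + 23 gives 3p = 24, so p* = £8 and q* = 31.
With a per-unit subsidy paid to suppliers, each receives p + 6 per unit sold, so supply becomes qs = (p + 6) + 23.
New equilibrium: buyers pay £6, suppliers receive £12, q = 35. (Wedge: pb − ps = −6.)

Buyers pay £6; suppliers receive £12; quantity = 35.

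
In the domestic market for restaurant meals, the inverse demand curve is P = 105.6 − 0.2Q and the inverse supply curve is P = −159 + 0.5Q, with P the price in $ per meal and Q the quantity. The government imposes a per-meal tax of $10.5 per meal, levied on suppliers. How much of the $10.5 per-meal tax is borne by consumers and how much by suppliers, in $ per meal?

Consumers bear $3 per meal; suppliers bear $7.5 per meal.

Inverting to Q(P) form: Qd = 528 − 5P; Qs = 2P + 318.
Before the tax: set 528 − 5P = 2P + 318 → P* = $30, Q* = 378.
With the tax collected from suppliers, supply shifts: Qs = 2(P − 10.5) + 318.
Solving gives Q = 363 with consumers paying $33 and suppliers receiving $22.5 (the $10.5 wedge).
Burden on consumers: $3; on suppliers: $7.5. (They sum to $10.5.)
The less price-elastic side of the market bears the larger share of a per-unit tax.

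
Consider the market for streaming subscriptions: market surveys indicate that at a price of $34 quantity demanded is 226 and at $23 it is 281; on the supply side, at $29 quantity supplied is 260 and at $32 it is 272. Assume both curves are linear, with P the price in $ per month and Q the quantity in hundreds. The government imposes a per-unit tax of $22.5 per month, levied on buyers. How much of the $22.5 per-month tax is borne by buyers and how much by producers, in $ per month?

Demand slope: (281 − 226)/(23 − 34) = -5, so Qd = 396 − 5P.
Supply slope: (272 − 260)/(32 − 29) = 4, so Qs = 4P + 144.
Before the tax: set 396 − 5P = 4P + 144 → P* = $28, Q* = 256.
With the tax collected from buyers, demand (in seller-price terms) shifts: Qd = 396 − 5(P + 22.5).
Solving gives Q = 206 with buyers paying $38 and producers receiving $15.5 (the $22.5 wedge).
Burden on buyers: $10; on producers: $12.5. (They sum to $22.5.)
The less price-elastic side of the market bears the larger share of a per-unit tax.

Buyers bear $10 per month; producers bear $12.5 per month.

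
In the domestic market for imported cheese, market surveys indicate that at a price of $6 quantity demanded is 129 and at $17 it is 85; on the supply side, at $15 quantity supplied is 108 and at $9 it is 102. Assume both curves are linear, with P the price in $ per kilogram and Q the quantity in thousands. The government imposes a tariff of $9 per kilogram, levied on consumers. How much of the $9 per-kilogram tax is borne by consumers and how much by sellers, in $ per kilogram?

Demand slope: (85 − 129)/(17 − 6) = -4, so Qd = 153 − 4P.
Supply slope: (102 − 108)/(9 − 15) = 1, so Qs = P + 93.
Without the tax, 153 − 4P = P + 93 gives 5P = 60, so P* = $12 and Q* = 105.
With the tax collected from consumers, demand (in seller-price terms) shifts: Qd = 153 − 4(P + 9).
New equilibrium: consumers pay $13.8, sellers receive $4.8, Q = 97.8. (Wedge: Pb − Ps = 9.)
Burden on consumers: $1.8; on sellers: $7.2. (They sum to $9.)
The less price-elastic side of the market bears the larger share of a per-unit tax.

Consumers bear $1.8 per kilogram; sellers bear $7.2 per kilogram.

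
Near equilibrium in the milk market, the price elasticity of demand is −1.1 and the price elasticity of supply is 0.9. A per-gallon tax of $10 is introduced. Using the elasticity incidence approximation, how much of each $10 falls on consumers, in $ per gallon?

Incidence ratio: consumers' share ≈ εs / (εs + |εd|) = 0.9 / (0.9 + 1.1) = 0.45.
So consumers bear ≈ 0.45 × $10 = $4.5; suppliers bear $5.5.

Consumers bear ≈ $4.5 per gallon.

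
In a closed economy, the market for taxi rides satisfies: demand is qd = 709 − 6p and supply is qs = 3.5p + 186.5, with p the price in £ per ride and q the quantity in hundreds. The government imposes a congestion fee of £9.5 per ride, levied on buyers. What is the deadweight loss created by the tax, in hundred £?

Deadweight loss = £99.75 hundred.

Before the tax: set 709 − 6p = 3.5p + 186.5 → p* = £55, q* = 379.
With the tax collected from buyers, demand (in seller-price terms) shifts: qd = 709 − 6(p + 9.5).
New equilibrium: buyers pay £58.5, suppliers receive £49, q = 358. (Wedge: pb − ps = 9.5.)
Quantity falls by |ΔQ| = |379 − 358| = 21.
DWL = ½ · t · |ΔQ| = ½ · 9.5 · 21 = £99.75.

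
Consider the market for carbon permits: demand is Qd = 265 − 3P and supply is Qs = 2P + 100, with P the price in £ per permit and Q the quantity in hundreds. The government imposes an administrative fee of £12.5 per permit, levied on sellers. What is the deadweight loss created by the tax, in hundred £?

Deadweight loss = £93.75 hundred.

Before the tax: set 265 − 3P = 2P + 100 → P* = £33, Q* = 166.
With the tax collected from sellers, supply shifts: Qs = 2(P − 12.5) + 100.
New equilibrium: consumers pay £38, sellers receive £25.5, Q = 151. (Wedge: Pb − Ps = 12.5.)
Quantity falls by |ΔQ| = |166 − 151| = 15.
DWL = ½ · t · |ΔQ| = ½ · 12.5 · 15 = £93.75.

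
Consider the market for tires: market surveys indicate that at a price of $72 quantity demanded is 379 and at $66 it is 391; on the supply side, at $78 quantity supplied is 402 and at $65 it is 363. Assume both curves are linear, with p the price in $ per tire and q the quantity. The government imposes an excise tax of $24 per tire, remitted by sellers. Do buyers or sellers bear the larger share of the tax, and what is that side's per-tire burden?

Demand slope: (391 − 379)/(66 − 72) = -2, so qd = 523 − 2p.
Supply slope: (363 − 402)/(65 − 78) = 3, so qs = 3p + 168.
Before the tax: set 523 − 2p = 3p + 168 → p* = $71, q* = 381.
With the tax collected from sellers, supply shifts: qs = 3(p − 24) + 168.
Solving gives q = 352.2 with buyers paying $85.4 and sellers receiving $61.4 (the $24 wedge).
Per-tire burden: buyers $14.4, sellers $9.6.
Buyers take the larger share because demand is less price-elastic here (demand slope 2 vs supply slope 3).
The less price-elastic side of the market bears the larger share of a per-unit tax.

Buyers bear the larger share: $14.4 per tire.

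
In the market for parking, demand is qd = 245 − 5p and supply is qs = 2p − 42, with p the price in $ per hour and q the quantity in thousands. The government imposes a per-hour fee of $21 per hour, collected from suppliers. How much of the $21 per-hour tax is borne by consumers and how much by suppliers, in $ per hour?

Consumers bear $6 per hour; suppliers bear $15 per hour.

Without the tax, 245 − 5p = 2p − 42 gives 7p = 287, so p* = $41 and q* = 40.
With the tax collected from suppliers, supply shifts: qs = 2(p − 21) − 42.
New equilibrium: consumers pay $47, suppliers receive $26, q = 10. (Wedge: pb − ps = 21.)
Burden on consumers: $6; on suppliers: $15. (They sum to $21.)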